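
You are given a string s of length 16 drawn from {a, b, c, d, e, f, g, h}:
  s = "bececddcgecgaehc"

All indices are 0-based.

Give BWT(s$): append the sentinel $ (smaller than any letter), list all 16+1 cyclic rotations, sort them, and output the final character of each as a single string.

cg$heeeddccbgacce

rank  rotation           last
    0  $bececddcgecgaehc  c
    1  aehc$bececddcgecg  g
    2  bececddcgecgaehc$  $
    3  c$bececddcgecgaeh  h
    4  cddcgecgaehc$bece  e
    5  cecddcgecgaehc$be  e
    6  cgaehc$bececddcge  e
    7  cgecgaehc$bececdd  d
    8  dcgecgaehc$bececd  d
    9  ddcgecgaehc$becec  c
   10  ecddcgecgaehc$bec  c
   11  ececddcgecgaehc$b  b
   12  ecgaehc$bececddcg  g
   13  ehc$bececddcgecga  a
   14  gaehc$bececddcgec  c
   15  gecgaehc$bececddc  c
   16  hc$bececddcgecgae  e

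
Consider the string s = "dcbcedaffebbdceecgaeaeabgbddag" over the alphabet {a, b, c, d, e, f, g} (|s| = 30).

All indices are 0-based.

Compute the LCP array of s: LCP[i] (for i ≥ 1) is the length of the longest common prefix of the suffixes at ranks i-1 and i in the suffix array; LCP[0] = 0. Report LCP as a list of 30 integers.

[0, 1, 3, 1, 1, 0, 1, 1, 2, 1, 0, 1, 2, 1, 0, 2, 1, 2, 1, 0, 2, 1, 1, 1, 1, 0, 1, 0, 1, 1]

rank→(start, suffix):
  0 → (22, 'abgbddag')
  1 → (20, 'aeabgbddag')
  2 → (18, 'aeaeabgbddag')
  3 → (6, 'affebbdceecgaeaeabgbddag')
  4 → (28, 'ag')
  5 → (10, 'bbdceecgaeaeabgbddag')
  6 → (2, 'bcedaffebbdceecgaeaeabgbddag')
  7 → (11, 'bdceecgaeaeabgbddag')
  8 → (25, 'bddag')
  9 → (23, 'bgbddag')
  10 → (1, 'cbcedaffebbdceecgaeaeabgbddag')
  11 → (3, 'cedaffebbdceecgaeaeabgbddag')
  12 → (13, 'ceecgaeaeabgbddag')
  13 → (16, 'cgaeaeabgbddag')
  14 → (5, 'daffebbdceecgaeaeabgbddag')
  15 → (27, 'dag')
  16 → (0, 'dcbcedaffebbdceecgaeaeabgbddag')
  17 → (12, 'dceecgaeaeabgbddag')
  18 → (26, 'ddag')
  19 → (21, 'eabgbddag')
  20 → (19, 'eaeabgbddag')
  21 → (9, 'ebbdceecgaeaeabgbddag')
  22 → (15, 'ecgaeaeabgbddag')
  23 → (4, 'edaffebbdceecgaeaeabgbddag')
  24 → (14, 'eecgaeaeabgbddag')
  25 → (8, 'febbdceecgaeaeabgbddag')
  26 → (7, 'ffebbdceecgaeaeabgbddag')
  27 → (29, 'g')
  28 → (17, 'gaeaeabgbddag')
  29 → (24, 'gbddag')

SA = [22, 20, 18, 6, 28, 10, 2, 11, 25, 23, 1, 3, 13, 16, 5, 27, 0, 12, 26, 21, 19, 9, 15, 4, 14, 8, 7, 29, 17, 24]
rank  pair      lcp
   1  s[22:],s[20:]  1  'a'
   2  s[20:],s[18:]  3  'aea'
   3  s[18:],s[6:]  1  'a'
   4  s[6:],s[28:]  1  'a'
   5  s[28:],s[10:]  0  ''
   6  s[10:],s[2:]  1  'b'
   7  s[2:],s[11:]  1  'b'
   8  s[11:],s[25:]  2  'bd'
   9  s[25:],s[23:]  1  'b'
  10  s[23:],s[1:]  0  ''
  11  s[1:],s[3:]  1  'c'
  12  s[3:],s[13:]  2  'ce'
  13  s[13:],s[16:]  1  'c'
  14  s[16:],s[5:]  0  ''
  15  s[5:],s[27:]  2  'da'
  16  s[27:],s[0:]  1  'd'
  17  s[0:],s[12:]  2  'dc'
  18  s[12:],s[26:]  1  'd'
  19  s[26:],s[21:]  0  ''
  20  s[21:],s[19:]  2  'ea'
  21  s[19:],s[9:]  1  'e'
  22  s[9:],s[15:]  1  'e'
  23  s[15:],s[4:]  1  'e'
  24  s[4:],s[14:]  1  'e'
  25  s[14:],s[8:]  0  ''
  26  s[8:],s[7:]  1  'f'
  27  s[7:],s[29:]  0  ''
  28  s[29:],s[17:]  1  'g'
  29  s[17:],s[24:]  1  'g'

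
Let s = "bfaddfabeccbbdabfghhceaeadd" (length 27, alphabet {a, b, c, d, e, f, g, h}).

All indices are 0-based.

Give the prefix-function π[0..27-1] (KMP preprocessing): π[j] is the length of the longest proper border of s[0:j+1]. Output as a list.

π[0] = 0
j=1 s[j]='f': π[1]=0 (border '')
j=2 s[j]='a': π[2]=0 (border '')
j=3 s[j]='d': π[3]=0 (border '')
j=4 s[j]='d': π[4]=0 (border '')
j=5 s[j]='f': π[5]=0 (border '')
j=6 s[j]='a': π[6]=0 (border '')
j=7 s[j]='b': π[7]=1 (border 'b')
j=8 s[j]='e': k: 1→0; π[8]=0 (border '')
j=9 s[j]='c': π[9]=0 (border '')
j=10 s[j]='c': π[10]=0 (border '')
j=11 s[j]='b': π[11]=1 (border 'b')
j=12 s[j]='b': k: 1→0; π[12]=1 (border 'b')
j=13 s[j]='d': k: 1→0; π[13]=0 (border '')
j=14 s[j]='a': π[14]=0 (border '')
j=15 s[j]='b': π[15]=1 (border 'b')
j=16 s[j]='f': π[16]=2 (border 'bf')
j=17 s[j]='g': k: 2→0; π[17]=0 (border '')
j=18 s[j]='h': π[18]=0 (border '')
j=19 s[j]='h': π[19]=0 (border '')
j=20 s[j]='c': π[20]=0 (border '')
j=21 s[j]='e': π[21]=0 (border '')
j=22 s[j]='a': π[22]=0 (border '')
j=23 s[j]='e': π[23]=0 (border '')
j=24 s[j]='a': π[24]=0 (border '')
j=25 s[j]='d': π[25]=0 (border '')
j=26 s[j]='d': π[26]=0 (border '')

[0, 0, 0, 0, 0, 0, 0, 1, 0, 0, 0, 1, 1, 0, 0, 1, 2, 0, 0, 0, 0, 0, 0, 0, 0, 0, 0]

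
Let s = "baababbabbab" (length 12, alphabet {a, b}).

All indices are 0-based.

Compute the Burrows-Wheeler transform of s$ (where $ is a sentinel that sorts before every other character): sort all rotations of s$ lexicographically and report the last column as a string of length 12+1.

bbbabba$bbaaa

rank  rotation       last
    0  $baababbabbab  b
    1  aababbabbab$b  b
    2  ab$baababbabb  b
    3  ababbabbab$ba  a
    4  abbab$baababb  b
    5  abbabbab$baab  b
    6  b$baababbabba  a
    7  baababbabbab$  $
    8  bab$baababbab  b
    9  babbab$baabab  b
   10  babbabbab$baa  a
   11  bbab$baababba  a
   12  bbabbab$baaba  a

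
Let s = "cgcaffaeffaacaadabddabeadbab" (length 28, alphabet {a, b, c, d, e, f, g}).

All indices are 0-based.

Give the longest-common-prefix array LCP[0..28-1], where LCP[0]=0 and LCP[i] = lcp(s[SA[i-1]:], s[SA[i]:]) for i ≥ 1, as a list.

sorted suffixes:
  #0 SA[0]=10  'aacaadabddabeadbab'
  #1 SA[1]=13  'aadabddabeadbab'
  #2 SA[2]=26  'ab'
  #3 SA[3]=16  'abddabeadbab'
  #4 SA[4]=20  'abeadbab'
  #5 SA[5]=11  'acaadabddabeadbab'
  #6 SA[6]=14  'adabddabeadbab'
  #7 SA[7]=23  'adbab'
  #8 SA[8]=6  'aeffaacaadabddabeadbab'
  #9 SA[9]=3  'affaeffaacaadabddabeadbab'
  #10 SA[10]=27  'b'
  #11 SA[11]=25  'bab'
  #12 SA[12]=17  'bddabeadbab'
  #13 SA[13]=21  'beadbab'
  #14 SA[14]=12  'caadabddabeadbab'
  #15 SA[15]=2  'caffaeffaacaadabddabeadbab'
  #16 SA[16]=0  'cgcaffaeffaacaadabddabeadbab'
  #17 SA[17]=15  'dabddabeadbab'
  #18 SA[18]=19  'dabeadbab'
  #19 SA[19]=24  'dbab'
  #20 SA[20]=18  'ddabeadbab'
  #21 SA[21]=22  'eadbab'
  #22 SA[22]=7  'effaacaadabddabeadbab'
  #23 SA[23]=9  'faacaadabddabeadbab'
  #24 SA[24]=5  'faeffaacaadabddabeadbab'
  #25 SA[25]=8  'ffaacaadabddabeadbab'
  #26 SA[26]=4  'ffaeffaacaadabddabeadbab'
  #27 SA[27]=1  'gcaffaeffaacaadabddabeadbab'

SA = [10, 13, 26, 16, 20, 11, 14, 23, 6, 3, 27, 25, 17, 21, 12, 2, 0, 15, 19, 24, 18, 22, 7, 9, 5, 8, 4, 1]
[i] adj suffixes → lcp
  [1] 10/13 → 2 ('aa')
  [2] 13/26 → 1 ('a')
  [3] 26/16 → 2 ('ab')
  [4] 16/20 → 2 ('ab')
  [5] 20/11 → 1 ('a')
  [6] 11/14 → 1 ('a')
  [7] 14/23 → 2 ('ad')
  [8] 23/6 → 1 ('a')
  [9] 6/3 → 1 ('a')
  [10] 3/27 → 0 ('')
  [11] 27/25 → 1 ('b')
  [12] 25/17 → 1 ('b')
  [13] 17/21 → 1 ('b')
  [14] 21/12 → 0 ('')
  [15] 12/2 → 2 ('ca')
  [16] 2/0 → 1 ('c')
  [17] 0/15 → 0 ('')
  [18] 15/19 → 3 ('dab')
  [19] 19/24 → 1 ('d')
  [20] 24/18 → 1 ('d')
  [21] 18/22 → 0 ('')
  [22] 22/7 → 1 ('e')
  [23] 7/9 → 0 ('')
  [24] 9/5 → 2 ('fa')
  [25] 5/8 → 1 ('f')
  [26] 8/4 → 3 ('ffa')
  [27] 4/1 → 0 ('')

[0, 2, 1, 2, 2, 1, 1, 2, 1, 1, 0, 1, 1, 1, 0, 2, 1, 0, 3, 1, 1, 0, 1, 0, 2, 1, 3, 0]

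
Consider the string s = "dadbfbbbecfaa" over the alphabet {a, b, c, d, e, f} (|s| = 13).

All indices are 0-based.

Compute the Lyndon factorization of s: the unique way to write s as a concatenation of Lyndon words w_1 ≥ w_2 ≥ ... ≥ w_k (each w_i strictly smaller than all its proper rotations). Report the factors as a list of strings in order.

["d", "adbfbbbecf", "a", "a"]

emit factor 1: 'd' (i=0, period=1)
emit factor 2: 'adbfbbbecf' (i=1, period=10)
emit factor 3: 'a' (i=11, period=1)
emit factor 4: 'a' (i=12, period=1)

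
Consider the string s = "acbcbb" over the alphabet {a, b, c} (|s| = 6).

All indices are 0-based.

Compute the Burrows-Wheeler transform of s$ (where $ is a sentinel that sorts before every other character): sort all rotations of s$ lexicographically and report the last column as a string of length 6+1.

b$bccba

rank  rotation last
    0  $acbcbb  b
    1  acbcbb$  $
    2  b$acbcb  b
    3  bb$acbc  c
    4  bcbb$ac  c
    5  cbb$acb  b
    6  cbcbb$a  a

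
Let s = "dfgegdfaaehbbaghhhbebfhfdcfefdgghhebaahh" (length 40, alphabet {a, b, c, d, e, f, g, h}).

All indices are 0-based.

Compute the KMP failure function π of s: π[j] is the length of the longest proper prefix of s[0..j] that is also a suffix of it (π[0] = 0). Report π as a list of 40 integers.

π[0] = 0
j=1 s[j]='f': π[1]=0 (border '')
j=2 s[j]='g': π[2]=0 (border '')
j=3 s[j]='e': π[3]=0 (border '')
j=4 s[j]='g': π[4]=0 (border '')
j=5 s[j]='d': π[5]=1 (border 'd')
j=6 s[j]='f': π[6]=2 (border 'df')
j=7 s[j]='a': k: 2→0; π[7]=0 (border '')
j=8 s[j]='a': π[8]=0 (border '')
j=9 s[j]='e': π[9]=0 (border '')
j=10 s[j]='h': π[10]=0 (border '')
j=11 s[j]='b': π[11]=0 (border '')
j=12 s[j]='b': π[12]=0 (border '')
j=13 s[j]='a': π[13]=0 (border '')
j=14 s[j]='g': π[14]=0 (border '')
j=15 s[j]='h': π[15]=0 (border '')
j=16 s[j]='h': π[16]=0 (border '')
j=17 s[j]='h': π[17]=0 (border '')
j=18 s[j]='b': π[18]=0 (border '')
j=19 s[j]='e': π[19]=0 (border '')
j=20 s[j]='b': π[20]=0 (border '')
j=21 s[j]='f': π[21]=0 (border '')
j=22 s[j]='h': π[22]=0 (border '')
j=23 s[j]='f': π[23]=0 (border '')
j=24 s[j]='d': π[24]=1 (border 'd')
j=25 s[j]='c': k: 1→0; π[25]=0 (border '')
j=26 s[j]='f': π[26]=0 (border '')
j=27 s[j]='e': π[27]=0 (border '')
j=28 s[j]='f': π[28]=0 (border '')
j=29 s[j]='d': π[29]=1 (border 'd')
j=30 s[j]='g': k: 1→0; π[30]=0 (border '')
j=31 s[j]='g': π[31]=0 (border '')
j=32 s[j]='h': π[32]=0 (border '')
j=33 s[j]='h': π[33]=0 (border '')
j=34 s[j]='e': π[34]=0 (border '')
j=35 s[j]='b': π[35]=0 (border '')
j=36 s[j]='a': π[36]=0 (border '')
j=37 s[j]='a': π[37]=0 (border '')
j=38 s[j]='h': π[38]=0 (border '')
j=39 s[j]='h': π[39]=0 (border '')

[0, 0, 0, 0, 0, 1, 2, 0, 0, 0, 0, 0, 0, 0, 0, 0, 0, 0, 0, 0, 0, 0, 0, 0, 1, 0, 0, 0, 0, 1, 0, 0, 0, 0, 0, 0, 0, 0, 0, 0]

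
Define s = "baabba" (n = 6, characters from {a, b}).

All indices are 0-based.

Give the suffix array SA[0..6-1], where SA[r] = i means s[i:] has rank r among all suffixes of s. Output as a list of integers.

sorted suffixes:
  #0 SA[0]=5  'a'
  #1 SA[1]=1  'aabba'
  #2 SA[2]=2  'abba'
  #3 SA[3]=4  'ba'
  #4 SA[4]=0  'baabba'
  #5 SA[5]=3  'bba'

[5, 1, 2, 4, 0, 3]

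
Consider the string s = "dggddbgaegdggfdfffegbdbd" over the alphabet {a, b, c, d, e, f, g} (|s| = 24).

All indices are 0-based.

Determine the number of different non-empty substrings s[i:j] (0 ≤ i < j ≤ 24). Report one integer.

sorted suffixes:
  #0 SA[0]=7  'aegdggfdfffegbdbd'
  #1 SA[1]=22  'bd'
  #2 SA[2]=20  'bdbd'
  #3 SA[3]=5  'bgaegdggfdfffegbdbd'
  #4 SA[4]=23  'd'
  #5 SA[5]=21  'dbd'
  #6 SA[6]=4  'dbgaegdggfdfffegbdbd'
  #7 SA[7]=3  'ddbgaegdggfdfffegbdbd'
  #8 SA[8]=14  'dfffegbdbd'
  #9 SA[9]=0  'dggddbgaegdggfdfffegbdbd'
  #10 SA[10]=10  'dggfdfffegbdbd'
  #11 SA[11]=18  'egbdbd'
  #12 SA[12]=8  'egdggfdfffegbdbd'
  #13 SA[13]=13  'fdfffegbdbd'
  #14 SA[14]=17  'fegbdbd'
  #15 SA[15]=16  'ffegbdbd'
  #16 SA[16]=15  'fffegbdbd'
  #17 SA[17]=6  'gaegdggfdfffegbdbd'
  #18 SA[18]=19  'gbdbd'
  #19 SA[19]=2  'gddbgaegdggfdfffegbdbd'
  #20 SA[20]=9  'gdggfdfffegbdbd'
  #21 SA[21]=12  'gfdfffegbdbd'
  #22 SA[22]=1  'ggddbgaegdggfdfffegbdbd'
  #23 SA[23]=11  'ggfdfffegbdbd'

SA = [7, 22, 20, 5, 23, 21, 4, 3, 14, 0, 10, 18, 8, 13, 17, 16, 15, 6, 19, 2, 9, 12, 1, 11]
[i] adj suffixes → lcp
  [1] 7/22 → 0 ('')
  [2] 22/20 → 2 ('bd')
  [3] 20/5 → 1 ('b')
  [4] 5/23 → 0 ('')
  [5] 23/21 → 1 ('d')
  [6] 21/4 → 2 ('db')
  [7] 4/3 → 1 ('d')
  [8] 3/14 → 1 ('d')
  [9] 14/0 → 1 ('d')
  [10] 0/10 → 3 ('dgg')
  [11] 10/18 → 0 ('')
  [12] 18/8 → 2 ('eg')
  [13] 8/13 → 0 ('')
  [14] 13/17 → 1 ('f')
  [15] 17/16 → 1 ('f')
  [16] 16/15 → 2 ('ff')
  [17] 15/6 → 0 ('')
  [18] 6/19 → 1 ('g')
  [19] 19/2 → 1 ('g')
  [20] 2/9 → 2 ('gd')
  [21] 9/12 → 1 ('g')
  [22] 12/1 → 1 ('g')
  [23] 1/11 → 2 ('gg')

n(n+1)/2 = 24·25/2 = 300
Σ LCP = 0 + 0 + 2 + 1 + 0 + 1 + 2 + 1 + 1 + 1 + 3 + 0 + 2 + 0 + 1 + 1 + 2 + 0 + 1 + 1 + 2 + 1 + 1 + 2 = 26
distinct = 300 − 26 = 274

274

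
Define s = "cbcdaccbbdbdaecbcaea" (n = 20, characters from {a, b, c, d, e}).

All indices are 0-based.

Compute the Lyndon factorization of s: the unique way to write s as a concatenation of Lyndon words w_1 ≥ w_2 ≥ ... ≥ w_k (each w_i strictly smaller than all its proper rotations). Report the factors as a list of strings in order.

["c", "bcd", "accbbdbdaecbcae", "a"]

emit factor 1: 'c' (i=0, period=1)
emit factor 2: 'bcd' (i=1, period=3)
emit factor 3: 'accbbdbdaecbcae' (i=4, period=15)
emit factor 4: 'a' (i=19, period=1)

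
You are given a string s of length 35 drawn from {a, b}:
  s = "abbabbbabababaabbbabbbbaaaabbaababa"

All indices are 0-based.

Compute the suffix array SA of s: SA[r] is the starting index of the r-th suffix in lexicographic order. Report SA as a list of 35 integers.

[34, 23, 24, 29, 25, 13, 32, 11, 30, 9, 7, 26, 0, 3, 14, 18, 33, 22, 28, 12, 31, 10, 8, 6, 2, 17, 21, 27, 5, 1, 16, 20, 4, 15, 19]

rank→(start, suffix):
  0 → (34, 'a')
  1 → (23, 'aaaabbaababa')
  2 → (24, 'aaabbaababa')
  3 → (29, 'aababa')
  4 → (25, 'aabbaababa')
  5 → (13, 'aabbbabbbbaaaabbaababa')
  6 → (32, 'aba')
  7 → (11, 'abaabbbabbbbaaaabbaababa')
  8 → (30, 'ababa')
  9 → (9, 'ababaabbbabbbbaaaabbaababa')
  10 → (7, 'abababaabbbabbbbaaaabbaababa')
  11 → (26, 'abbaababa')
  12 → (0, 'abbabbbabababaabbbabbbbaaaabbaababa')
  13 → (3, 'abbbabababaabbbabbbbaaaabbaababa')
  14 → (14, 'abbbabbbbaaaabbaababa')
  15 → (18, 'abbbbaaaabbaababa')
  16 → (33, 'ba')
  17 → (22, 'baaaabbaababa')
  18 → (28, 'baababa')
  19 → (12, 'baabbbabbbbaaaabbaababa')
  20 → (31, 'baba')
  21 → (10, 'babaabbbabbbbaaaabbaababa')
  22 → (8, 'bababaabbbabbbbaaaabbaababa')
  23 → (6, 'babababaabbbabbbbaaaabbaababa')
  24 → (2, 'babbbabababaabbbabbbbaaaabbaababa')
  25 → (17, 'babbbbaaaabbaababa')
  26 → (21, 'bbaaaabbaababa')
  27 → (27, 'bbaababa')
  28 → (5, 'bbabababaabbbabbbbaaaabbaababa')
  29 → (1, 'bbabbbabababaabbbabbbbaaaabbaababa')
  30 → (16, 'bbabbbbaaaabbaababa')
  31 → (20, 'bbbaaaabbaababa')
  32 → (4, 'bbbabababaabbbabbbbaaaabbaababa')
  33 → (15, 'bbbabbbbaaaabbaababa')
  34 → (19, 'bbbbaaaabbaababa')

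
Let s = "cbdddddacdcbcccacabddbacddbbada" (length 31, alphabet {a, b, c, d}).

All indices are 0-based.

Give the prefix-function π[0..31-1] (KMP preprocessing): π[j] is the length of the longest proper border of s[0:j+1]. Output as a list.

π[0] = 0
j=1 s[j]='b': π[1]=0 (border '')
j=2 s[j]='d': π[2]=0 (border '')
j=3 s[j]='d': π[3]=0 (border '')
j=4 s[j]='d': π[4]=0 (border '')
j=5 s[j]='d': π[5]=0 (border '')
j=6 s[j]='d': π[6]=0 (border '')
j=7 s[j]='a': π[7]=0 (border '')
j=8 s[j]='c': π[8]=1 (border 'c')
j=9 s[j]='d': k: 1→0; π[9]=0 (border '')
j=10 s[j]='c': π[10]=1 (border 'c')
j=11 s[j]='b': π[11]=2 (border 'cb')
j=12 s[j]='c': k: 2→0; π[12]=1 (border 'c')
j=13 s[j]='c': k: 1→0; π[13]=1 (border 'c')
j=14 s[j]='c': k: 1→0; π[14]=1 (border 'c')
j=15 s[j]='a': k: 1→0; π[15]=0 (border '')
j=16 s[j]='c': π[16]=1 (border 'c')
j=17 s[j]='a': k: 1→0; π[17]=0 (border '')
j=18 s[j]='b': π[18]=0 (border '')
j=19 s[j]='d': π[19]=0 (border '')
j=20 s[j]='d': π[20]=0 (border '')
j=21 s[j]='b': π[21]=0 (border '')
j=22 s[j]='a': π[22]=0 (border '')
j=23 s[j]='c': π[23]=1 (border 'c')
j=24 s[j]='d': k: 1→0; π[24]=0 (border '')
j=25 s[j]='d': π[25]=0 (border '')
j=26 s[j]='b': π[26]=0 (border '')
j=27 s[j]='b': π[27]=0 (border '')
j=28 s[j]='a': π[28]=0 (border '')
j=29 s[j]='d': π[29]=0 (border '')
j=30 s[j]='a': π[30]=0 (border '')

[0, 0, 0, 0, 0, 0, 0, 0, 1, 0, 1, 2, 1, 1, 1, 0, 1, 0, 0, 0, 0, 0, 0, 1, 0, 0, 0, 0, 0, 0, 0]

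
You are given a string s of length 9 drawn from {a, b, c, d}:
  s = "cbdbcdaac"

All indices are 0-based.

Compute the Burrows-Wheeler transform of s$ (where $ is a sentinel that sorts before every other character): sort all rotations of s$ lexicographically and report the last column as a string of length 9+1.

cdadca$bcb

rank  rotation    last
    0  $cbdbcdaac  c
    1  aac$cbdbcd  d
    2  ac$cbdbcda  a
    3  bcdaac$cbd  d
    4  bdbcdaac$c  c
    5  c$cbdbcdaa  a
    6  cbdbcdaac$  $
    7  cdaac$cbdb  b
    8  daac$cbdbc  c
    9  dbcdaac$cb  b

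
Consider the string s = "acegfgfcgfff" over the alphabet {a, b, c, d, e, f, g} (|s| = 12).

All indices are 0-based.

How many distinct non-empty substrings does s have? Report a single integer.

rank→(start, suffix):
  0 → (0, 'acegfgfcgfff')
  1 → (1, 'cegfgfcgfff')
  2 → (7, 'cgfff')
  3 → (2, 'egfgfcgfff')
  4 → (11, 'f')
  5 → (6, 'fcgfff')
  6 → (10, 'ff')
  7 → (9, 'fff')
  8 → (4, 'fgfcgfff')
  9 → (5, 'gfcgfff')
  10 → (8, 'gfff')
  11 → (3, 'gfgfcgfff')

SA = [0, 1, 7, 2, 11, 6, 10, 9, 4, 5, 8, 3]
i: (SA[i-1],SA[i]) lcp shared
  1: (0,1) 0 ''
  2: (1,7) 1 'c'
  3: (7,2) 0 ''
  4: (2,11) 0 ''
  5: (11,6) 1 'f'
  6: (6,10) 1 'f'
  7: (10,9) 2 'ff'
  8: (9,4) 1 'f'
  9: (4,5) 0 ''
  10: (5,8) 2 'gf'
  11: (8,3) 2 'gf'

n(n+1)/2 = 12·13/2 = 78
Σ LCP = 0 + 0 + 1 + 0 + 0 + 1 + 1 + 2 + 1 + 0 + 2 + 2 = 10
distinct = 78 − 10 = 68

68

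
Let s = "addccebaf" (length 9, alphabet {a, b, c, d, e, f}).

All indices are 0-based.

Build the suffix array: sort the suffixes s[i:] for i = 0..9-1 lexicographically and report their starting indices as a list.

sorted suffixes:
  #0 SA[0]=0  'addccebaf'
  #1 SA[1]=7  'af'
  #2 SA[2]=6  'baf'
  #3 SA[3]=3  'ccebaf'
  #4 SA[4]=4  'cebaf'
  #5 SA[5]=2  'dccebaf'
  #6 SA[6]=1  'ddccebaf'
  #7 SA[7]=5  'ebaf'
  #8 SA[8]=8  'f'

[0, 7, 6, 3, 4, 2, 1, 5, 8]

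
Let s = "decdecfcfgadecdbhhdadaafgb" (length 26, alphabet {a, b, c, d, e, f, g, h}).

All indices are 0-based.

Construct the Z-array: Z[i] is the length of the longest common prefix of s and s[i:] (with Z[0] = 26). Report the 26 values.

[26, 0, 0, 3, 0, 0, 0, 0, 0, 0, 0, 4, 0, 0, 1, 0, 0, 0, 1, 0, 1, 0, 0, 0, 0, 0]

Z[0]=26
i=1: outside box; Z[1]=0
i=2: outside box; Z[2]=0
i=3: outside box; Z[3]=3 extend→box=[3,6)
i=4: min(r-i=2, Z[1]=0)=0; Z[4]=0
i=5: min(r-i=1, Z[2]=0)=0; Z[5]=0
i=6: outside box; Z[6]=0
i=7: outside box; Z[7]=0
i=8: outside box; Z[8]=0
i=9: outside box; Z[9]=0
i=10: outside box; Z[10]=0
i=11: outside box; Z[11]=4 extend→box=[11,15)
i=12: min(r-i=3, Z[1]=0)=0; Z[12]=0
i=13: min(r-i=2, Z[2]=0)=0; Z[13]=0
i=14: min(r-i=1, Z[3]=3)=1; Z[14]=1
i=15: outside box; Z[15]=0
i=16: outside box; Z[16]=0
i=17: outside box; Z[17]=0
i=18: outside box; Z[18]=1 extend→box=[18,19)
i=19: outside box; Z[19]=0
i=20: outside box; Z[20]=1 extend→box=[20,21)
i=21: outside box; Z[21]=0
i=22: outside box; Z[22]=0
i=23: outside box; Z[23]=0
i=24: outside box; Z[24]=0
i=25: outside box; Z[25]=0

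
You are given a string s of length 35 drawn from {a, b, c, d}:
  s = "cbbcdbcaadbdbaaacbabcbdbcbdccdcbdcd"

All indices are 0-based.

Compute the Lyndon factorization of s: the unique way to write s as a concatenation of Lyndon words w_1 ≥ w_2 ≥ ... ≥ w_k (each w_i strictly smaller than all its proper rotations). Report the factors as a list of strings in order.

emit factor 1: 'c' (i=0, period=1)
emit factor 2: 'bbcdbc' (i=1, period=6)
emit factor 3: 'aadbdb' (i=7, period=6)
emit factor 4: 'aaacbabcbdbcbdccdcbdcd' (i=13, period=22)

["c", "bbcdbc", "aadbdb", "aaacbabcbdbcbdccdcbdcd"]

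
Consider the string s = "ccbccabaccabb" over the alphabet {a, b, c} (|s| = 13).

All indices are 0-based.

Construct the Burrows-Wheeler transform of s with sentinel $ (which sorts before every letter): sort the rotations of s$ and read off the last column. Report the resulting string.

bccbbaaccccba$

rank  rotation        last
    0  $ccbccabaccabb  b
    1  abaccabb$ccbcc  c
    2  abb$ccbccabacc  c
    3  accabb$ccbccab  b
    4  b$ccbccabaccab  b
    5  baccabb$ccbcca  a
    6  bb$ccbccabacca  a
    7  bccabaccabb$cc  c
    8  cabaccabb$ccbc  c
    9  cabb$ccbccabac  c
   10  cbccabaccabb$c  c
   11  ccabaccabb$ccb  b
   12  ccabb$ccbccaba  a
   13  ccbccabaccabb$  $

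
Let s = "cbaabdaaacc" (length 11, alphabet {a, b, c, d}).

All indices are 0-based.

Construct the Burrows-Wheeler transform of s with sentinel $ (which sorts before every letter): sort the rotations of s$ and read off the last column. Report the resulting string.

cdbaaacac$ab

rank  rotation      last
    0  $cbaabdaaacc  c
    1  aaacc$cbaabd  d
    2  aabdaaacc$cb  b
    3  aacc$cbaabda  a
    4  abdaaacc$cba  a
    5  acc$cbaabdaa  a
    6  baabdaaacc$c  c
    7  bdaaacc$cbaa  a
    8  c$cbaabdaaac  c
    9  cbaabdaaacc$  $
   10  cc$cbaabdaaa  a
   11  daaacc$cbaab  b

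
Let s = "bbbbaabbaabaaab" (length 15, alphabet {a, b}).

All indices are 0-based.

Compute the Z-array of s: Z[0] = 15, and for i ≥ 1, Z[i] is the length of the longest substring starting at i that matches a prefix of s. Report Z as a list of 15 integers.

[15, 3, 2, 1, 0, 0, 2, 1, 0, 0, 1, 0, 0, 0, 1]

Z[0]=15
i=1: fresh scan; Z[1]=3 extend→box=[1,4)
i=2: min(r-i=2, Z[1]=3)=2; Z[2]=2
i=3: min(r-i=1, Z[2]=2)=1; Z[3]=1
i=4: fresh scan; Z[4]=0
i=5: fresh scan; Z[5]=0
i=6: fresh scan; Z[6]=2 extend→box=[6,8)
i=7: min(r-i=1, Z[1]=3)=1; Z[7]=1
i=8: fresh scan; Z[8]=0
i=9: fresh scan; Z[9]=0
i=10: fresh scan; Z[10]=1 extend→box=[10,11)
i=11: fresh scan; Z[11]=0
i=12: fresh scan; Z[12]=0
i=13: fresh scan; Z[13]=0
i=14: fresh scan; Z[14]=1 extend→box=[14,15)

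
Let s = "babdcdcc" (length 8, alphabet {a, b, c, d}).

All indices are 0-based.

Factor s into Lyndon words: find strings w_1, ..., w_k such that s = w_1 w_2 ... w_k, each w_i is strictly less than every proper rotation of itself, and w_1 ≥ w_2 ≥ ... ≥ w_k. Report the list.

emit factor 1: 'b' (i=0, period=1)
emit factor 2: 'abdcdcc' (i=1, period=7)

["b", "abdcdcc"]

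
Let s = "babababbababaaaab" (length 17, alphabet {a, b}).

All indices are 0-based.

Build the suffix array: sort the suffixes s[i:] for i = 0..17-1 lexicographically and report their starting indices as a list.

rank | idx | suffix
   0 |  12 | aaaab
   1 |  13 | aaab
   2 |  14 | aab
   3 |  15 | ab
   4 |  10 | abaaaab
   5 |   8 | ababaaaab
   6 |   1 | abababbababaaaab
   7 |   3 | ababbababaaaab
   8 |   5 | abbababaaaab
   9 |  16 | b
  10 |  11 | baaaab
  11 |   9 | babaaaab
  12 |   7 | bababaaaab
  13 |   0 | babababbababaaaab
  14 |   2 | bababbababaaaab
  15 |   4 | babbababaaaab
  16 |   6 | bbababaaaab

[12, 13, 14, 15, 10, 8, 1, 3, 5, 16, 11, 9, 7, 0, 2, 4, 6]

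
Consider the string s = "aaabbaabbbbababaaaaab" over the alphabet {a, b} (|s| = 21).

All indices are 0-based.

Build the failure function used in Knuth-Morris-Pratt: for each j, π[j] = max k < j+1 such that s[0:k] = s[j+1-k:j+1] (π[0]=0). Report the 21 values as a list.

[0, 1, 2, 0, 0, 1, 2, 0, 0, 0, 0, 1, 0, 1, 0, 1, 2, 3, 3, 3, 4]

π[0] = 0
j=1 s[j]='a': π[1]=1 (border 'a')
j=2 s[j]='a': π[2]=2 (border 'aa')
j=3 s[j]='b': k: 2→1→0; π[3]=0 (border '')
j=4 s[j]='b': π[4]=0 (border '')
j=5 s[j]='a': π[5]=1 (border 'a')
j=6 s[j]='a': π[6]=2 (border 'aa')
j=7 s[j]='b': k: 2→1→0; π[7]=0 (border '')
j=8 s[j]='b': π[8]=0 (border '')
j=9 s[j]='b': π[9]=0 (border '')
j=10 s[j]='b': π[10]=0 (border '')
j=11 s[j]='a': π[11]=1 (border 'a')
j=12 s[j]='b': k: 1→0; π[12]=0 (border '')
j=13 s[j]='a': π[13]=1 (border 'a')
j=14 s[j]='b': k: 1→0; π[14]=0 (border '')
j=15 s[j]='a': π[15]=1 (border 'a')
j=16 s[j]='a': π[16]=2 (border 'aa')
j=17 s[j]='a': π[17]=3 (border 'aaa')
j=18 s[j]='a': k: 3→2; π[18]=3 (border 'aaa')
j=19 s[j]='a': k: 3→2; π[19]=3 (border 'aaa')
j=20 s[j]='b': π[20]=4 (border 'aaab')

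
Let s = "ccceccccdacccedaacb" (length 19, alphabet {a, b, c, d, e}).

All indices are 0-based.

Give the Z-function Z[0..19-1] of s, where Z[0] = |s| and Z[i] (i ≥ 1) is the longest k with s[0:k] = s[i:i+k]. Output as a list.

[19, 2, 1, 0, 3, 3, 2, 1, 0, 0, 4, 2, 1, 0, 0, 0, 0, 1, 0]

Z[0]=19
i=1: fresh scan; Z[1]=2 scan→box=[1,3)
i=2: min(r-i=1, Z[1]=2)=1; Z[2]=1
i=3: fresh scan; Z[3]=0
i=4: fresh scan; Z[4]=3 scan→box=[4,7)
i=5: min(r-i=2, Z[1]=2)=2; Z[5]=3 scan→box=[5,8)
i=6: min(r-i=2, Z[1]=2)=2; Z[6]=2
i=7: min(r-i=1, Z[2]=1)=1; Z[7]=1
i=8: fresh scan; Z[8]=0
i=9: fresh scan; Z[9]=0
i=10: fresh scan; Z[10]=4 scan→box=[10,14)
i=11: min(r-i=3, Z[1]=2)=2; Z[11]=2
i=12: min(r-i=2, Z[2]=1)=1; Z[12]=1
i=13: min(r-i=1, Z[3]=0)=0; Z[13]=0
i=14: fresh scan; Z[14]=0
i=15: fresh scan; Z[15]=0
i=16: fresh scan; Z[16]=0
i=17: fresh scan; Z[17]=1 scan→box=[17,18)
i=18: fresh scan; Z[18]=0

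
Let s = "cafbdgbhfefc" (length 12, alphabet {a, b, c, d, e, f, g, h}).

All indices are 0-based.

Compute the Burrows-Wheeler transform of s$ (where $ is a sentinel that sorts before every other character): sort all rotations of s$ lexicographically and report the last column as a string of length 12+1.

rank  rotation       last
    0  $cafbdgbhfefc  c
    1  afbdgbhfefc$c  c
    2  bdgbhfefc$caf  f
    3  bhfefc$cafbdg  g
    4  c$cafbdgbhfef  f
    5  cafbdgbhfefc$  $
    6  dgbhfefc$cafb  b
    7  efc$cafbdgbhf  f
    8  fbdgbhfefc$ca  a
    9  fc$cafbdgbhfe  e
   10  fefc$cafbdgbh  h
   11  gbhfefc$cafbd  d
   12  hfefc$cafbdgb  b

ccfgf$bfaehdb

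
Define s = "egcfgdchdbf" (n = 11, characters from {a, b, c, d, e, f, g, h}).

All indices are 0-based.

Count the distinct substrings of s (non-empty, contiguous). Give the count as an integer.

rank | idx | suffix
   0 |   9 | bf
   1 |   2 | cfgdchdbf
   2 |   6 | chdbf
   3 |   8 | dbf
   4 |   5 | dchdbf
   5 |   0 | egcfgdchdbf
   6 |  10 | f
   7 |   3 | fgdchdbf
   8 |   1 | gcfgdchdbf
   9 |   4 | gdchdbf
  10 |   7 | hdbf

SA = [9, 2, 6, 8, 5, 0, 10, 3, 1, 4, 7]
rank  pair      lcp
   1  s[9:],s[2:]  0  ''
   2  s[2:],s[6:]  1  'c'
   3  s[6:],s[8:]  0  ''
   4  s[8:],s[5:]  1  'd'
   5  s[5:],s[0:]  0  ''
   6  s[0:],s[10:]  0  ''
   7  s[10:],s[3:]  1  'f'
   8  s[3:],s[1:]  0  ''
   9  s[1:],s[4:]  1  'g'
  10  s[4:],s[7:]  0  ''

n(n+1)/2 = 11·12/2 = 66
Σ LCP = 0 + 0 + 1 + 0 + 1 + 0 + 0 + 1 + 0 + 1 + 0 = 4
distinct = 66 − 4 = 62

62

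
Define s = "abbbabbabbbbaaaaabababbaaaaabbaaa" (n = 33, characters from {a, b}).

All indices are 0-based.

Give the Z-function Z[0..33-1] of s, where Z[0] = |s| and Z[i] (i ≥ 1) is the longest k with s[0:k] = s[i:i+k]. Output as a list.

[33, 0, 0, 0, 3, 0, 0, 4, 0, 0, 0, 0, 1, 1, 1, 1, 2, 0, 2, 0, 3, 0, 0, 1, 1, 1, 1, 3, 0, 0, 1, 1, 1]

Z[0]=33
i=1: i≥r, start 0; Z[1]=0
i=2: i≥r, start 0; Z[2]=0
i=3: i≥r, start 0; Z[3]=0
i=4: i≥r, start 0; Z[4]=3 scan→box=[4,7)
i=5: min(r-i=2, Z[1]=0)=0; Z[5]=0
i=6: min(r-i=1, Z[2]=0)=0; Z[6]=0
i=7: i≥r, start 0; Z[7]=4 scan→box=[7,11)
i=8: min(r-i=3, Z[1]=0)=0; Z[8]=0
i=9: min(r-i=2, Z[2]=0)=0; Z[9]=0
i=10: min(r-i=1, Z[3]=0)=0; Z[10]=0
i=11: i≥r, start 0; Z[11]=0
i=12: i≥r, start 0; Z[12]=1 scan→box=[12,13)
i=13: i≥r, start 0; Z[13]=1 scan→box=[13,14)
i=14: i≥r, start 0; Z[14]=1 scan→box=[14,15)
i=15: i≥r, start 0; Z[15]=1 scan→box=[15,16)
i=16: i≥r, start 0; Z[16]=2 scan→box=[16,18)
i=17: min(r-i=1, Z[1]=0)=0; Z[17]=0
i=18: i≥r, start 0; Z[18]=2 scan→box=[18,20)
i=19: min(r-i=1, Z[1]=0)=0; Z[19]=0
i=20: i≥r, start 0; Z[20]=3 scan→box=[20,23)
i=21: min(r-i=2, Z[1]=0)=0; Z[21]=0
i=22: min(r-i=1, Z[2]=0)=0; Z[22]=0
i=23: i≥r, start 0; Z[23]=1 scan→box=[23,24)
i=24: i≥r, start 0; Z[24]=1 scan→box=[24,25)
i=25: i≥r, start 0; Z[25]=1 scan→box=[25,26)
i=26: i≥r, start 0; Z[26]=1 scan→box=[26,27)
i=27: i≥r, start 0; Z[27]=3 scan→box=[27,30)
i=28: min(r-i=2, Z[1]=0)=0; Z[28]=0
i=29: min(r-i=1, Z[2]=0)=0; Z[29]=0
i=30: i≥r, start 0; Z[30]=1 scan→box=[30,31)
i=31: i≥r, start 0; Z[31]=1 scan→box=[31,32)
i=32: i≥r, start 0; Z[32]=1 scan→box=[32,33)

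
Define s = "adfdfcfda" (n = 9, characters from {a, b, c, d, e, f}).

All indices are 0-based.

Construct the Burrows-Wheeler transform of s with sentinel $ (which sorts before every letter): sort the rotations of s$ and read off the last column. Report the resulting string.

rank  rotation    last
    0  $adfdfcfda  a
    1  a$adfdfcfd  d
    2  adfdfcfda$  $
    3  cfda$adfdf  f
    4  da$adfdfcf  f
    5  dfcfda$adf  f
    6  dfdfcfda$a  a
    7  fcfda$adfd  d
    8  fda$adfdfc  c
    9  fdfcfda$ad  d

ad$fffadcd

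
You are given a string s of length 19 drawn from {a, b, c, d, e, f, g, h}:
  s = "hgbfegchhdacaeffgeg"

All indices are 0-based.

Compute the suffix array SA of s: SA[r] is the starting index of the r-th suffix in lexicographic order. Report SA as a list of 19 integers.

rank→(start, suffix):
  0 → (10, 'acaeffgeg')
  1 → (12, 'aeffgeg')
  2 → (2, 'bfegchhdacaeffgeg')
  3 → (11, 'caeffgeg')
  4 → (6, 'chhdacaeffgeg')
  5 → (9, 'dacaeffgeg')
  6 → (13, 'effgeg')
  7 → (17, 'eg')
  8 → (4, 'egchhdacaeffgeg')
  9 → (3, 'fegchhdacaeffgeg')
  10 → (14, 'ffgeg')
  11 → (15, 'fgeg')
  12 → (18, 'g')
  13 → (1, 'gbfegchhdacaeffgeg')
  14 → (5, 'gchhdacaeffgeg')
  15 → (16, 'geg')
  16 → (8, 'hdacaeffgeg')
  17 → (0, 'hgbfegchhdacaeffgeg')
  18 → (7, 'hhdacaeffgeg')

[10, 12, 2, 11, 6, 9, 13, 17, 4, 3, 14, 15, 18, 1, 5, 16, 8, 0, 7]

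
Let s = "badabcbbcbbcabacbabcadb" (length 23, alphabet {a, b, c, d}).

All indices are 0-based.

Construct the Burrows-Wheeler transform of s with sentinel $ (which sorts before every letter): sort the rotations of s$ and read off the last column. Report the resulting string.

rank  rotation                  last
    0  $badabcbbcbbcabacbabcadb  b
    1  abacbabcadb$badabcbbcbbc  c
    2  abcadb$badabcbbcbbcabacb  b
    3  abcbbcbbcabacbabcadb$bad  d
    4  acbabcadb$badabcbbcbbcab  b
    5  adabcbbcbbcabacbabcadb$b  b
    6  adb$badabcbbcbbcabacbabc  c
    7  b$badabcbbcbbcabacbabcad  d
    8  babcadb$badabcbbcbbcabac  c
    9  bacbabcadb$badabcbbcbbca  a
   10  badabcbbcbbcabacbabcadb$  $
   11  bbcabacbabcadb$badabcbbc  c
   12  bbcbbcabacbabcadb$badabc  c
   13  bcabacbabcadb$badabcbbcb  b
   14  bcadb$badabcbbcbbcabacba  a
   15  bcbbcabacbabcadb$badabcb  b
   16  bcbbcbbcabacbabcadb$bada  a
   17  cabacbabcadb$badabcbbcbb  b
   18  cadb$badabcbbcbbcabacbab  b
   19  cbabcadb$badabcbbcbbcaba  a
   20  cbbcabacbabcadb$badabcbb  b
   21  cbbcbbcabacbabcadb$badab  b
   22  dabcbbcbbcabacbabcadb$ba  a
   23  db$badabcbbcbbcabacbabca  a

bcbdbbcdca$ccbababbabbaa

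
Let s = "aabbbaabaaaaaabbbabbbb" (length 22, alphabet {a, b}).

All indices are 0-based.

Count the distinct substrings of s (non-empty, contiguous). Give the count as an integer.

194

rank | idx | suffix
   0 |   8 | aaaaaabbbabbbb
   1 |   9 | aaaaabbbabbbb
   2 |  10 | aaaabbbabbbb
   3 |  11 | aaabbbabbbb
   4 |   5 | aabaaaaaabbbabbbb
   5 |   0 | aabbbaabaaaaaabbbabbbb
   6 |  12 | aabbbabbbb
   7 |   6 | abaaaaaabbbabbbb
   8 |   1 | abbbaabaaaaaabbbabbbb
   9 |  13 | abbbabbbb
  10 |  17 | abbbb
  11 |  21 | b
  12 |   7 | baaaaaabbbabbbb
  13 |   4 | baabaaaaaabbbabbbb
  14 |  16 | babbbb
  15 |  20 | bb
  16 |   3 | bbaabaaaaaabbbabbbb
  17 |  15 | bbabbbb
  18 |  19 | bbb
  19 |   2 | bbbaabaaaaaabbbabbbb
  20 |  14 | bbbabbbb
  21 |  18 | bbbb

SA = [8, 9, 10, 11, 5, 0, 12, 6, 1, 13, 17, 21, 7, 4, 16, 20, 3, 15, 19, 2, 14, 18]
i: (SA[i-1],SA[i]) lcp shared
  1: (8,9) 5 'aaaaa'
  2: (9,10) 4 'aaaa'
  3: (10,11) 3 'aaa'
  4: (11,5) 2 'aa'
  5: (5,0) 3 'aab'
  6: (0,12) 6 'aabbba'
  7: (12,6) 1 'a'
  8: (6,1) 2 'ab'
  9: (1,13) 5 'abbba'
  10: (13,17) 4 'abbb'
  11: (17,21) 0 ''
  12: (21,7) 1 'b'
  13: (7,4) 3 'baa'
  14: (4,16) 2 'ba'
  15: (16,20) 1 'b'
  16: (20,3) 2 'bb'
  17: (3,15) 3 'bba'
  18: (15,19) 2 'bb'
  19: (19,2) 3 'bbb'
  20: (2,14) 4 'bbba'
  21: (14,18) 3 'bbb'

n(n+1)/2 = 22·23/2 = 253
Σ LCP = 0 + 5 + 4 + 3 + 2 + 3 + 6 + 1 + 2 + 5 + 4 + 0 + 1 + 3 + 2 + 1 + 2 + 3 + 2 + 3 + 4 + 3 = 59
distinct = 253 − 59 = 194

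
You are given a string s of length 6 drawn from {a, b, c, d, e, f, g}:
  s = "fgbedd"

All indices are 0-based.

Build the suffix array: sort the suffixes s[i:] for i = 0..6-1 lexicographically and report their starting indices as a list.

[2, 5, 4, 3, 0, 1]

sorted suffixes:
  #0 SA[0]=2  'bedd'
  #1 SA[1]=5  'd'
  #2 SA[2]=4  'dd'
  #3 SA[3]=3  'edd'
  #4 SA[4]=0  'fgbedd'
  #5 SA[5]=1  'gbedd'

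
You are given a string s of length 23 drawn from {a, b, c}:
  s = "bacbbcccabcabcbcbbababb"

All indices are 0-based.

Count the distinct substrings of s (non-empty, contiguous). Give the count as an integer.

rank→(start, suffix):
  0 → (18, 'ababb')
  1 → (20, 'abb')
  2 → (8, 'abcabcbcbbababb')
  3 → (11, 'abcbcbbababb')
  4 → (1, 'acbbcccabcabcbcbbababb')
  5 → (22, 'b')
  6 → (17, 'bababb')
  7 → (19, 'babb')
  8 → (0, 'bacbbcccabcabcbcbbababb')
  9 → (21, 'bb')
  10 → (16, 'bbababb')
  11 → (3, 'bbcccabcabcbcbbababb')
  12 → (9, 'bcabcbcbbababb')
  13 → (14, 'bcbbababb')
  14 → (12, 'bcbcbbababb')
  15 → (4, 'bcccabcabcbcbbababb')
  16 → (7, 'cabcabcbcbbababb')
  17 → (10, 'cabcbcbbababb')
  18 → (15, 'cbbababb')
  19 → (2, 'cbbcccabcabcbcbbababb')
  20 → (13, 'cbcbbababb')
  21 → (6, 'ccabcabcbcbbababb')
  22 → (5, 'cccabcabcbcbbababb')

SA = [18, 20, 8, 11, 1, 22, 17, 19, 0, 21, 16, 3, 9, 14, 12, 4, 7, 10, 15, 2, 13, 6, 5]
i: (SA[i-1],SA[i]) lcp shared
  1: (18,20) 2 'ab'
  2: (20,8) 2 'ab'
  3: (8,11) 3 'abc'
  4: (11,1) 1 'a'
  5: (1,22) 0 ''
  6: (22,17) 1 'b'
  7: (17,19) 3 'bab'
  8: (19,0) 2 'ba'
  9: (0,21) 1 'b'
  10: (21,16) 2 'bb'
  11: (16,3) 2 'bb'
  12: (3,9) 1 'b'
  13: (9,14) 2 'bc'
  14: (14,12) 3 'bcb'
  15: (12,4) 2 'bc'
  16: (4,7) 0 ''
  17: (7,10) 4 'cabc'
  18: (10,15) 1 'c'
  19: (15,2) 3 'cbb'
  20: (2,13) 2 'cb'
  21: (13,6) 1 'c'
  22: (6,5) 2 'cc'

n(n+1)/2 = 23·24/2 = 276
Σ LCP = 0 + 2 + 2 + 3 + 1 + 0 + 1 + 3 + 2 + 1 + 2 + 2 + 1 + 2 + 3 + 2 + 0 + 4 + 1 + 3 + 2 + 1 + 2 = 40
distinct = 276 − 40 = 236

236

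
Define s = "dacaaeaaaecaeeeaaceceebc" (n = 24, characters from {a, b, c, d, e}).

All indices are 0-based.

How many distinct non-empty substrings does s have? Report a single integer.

267

sorted suffixes:
  #0 SA[0]=6  'aaaecaeeeaaceceebc'
  #1 SA[1]=15  'aaceceebc'
  #2 SA[2]=3  'aaeaaaecaeeeaaceceebc'
  #3 SA[3]=7  'aaecaeeeaaceceebc'
  #4 SA[4]=1  'acaaeaaaecaeeeaaceceebc'
  #5 SA[5]=16  'aceceebc'
  #6 SA[6]=4  'aeaaaecaeeeaaceceebc'
  #7 SA[7]=8  'aecaeeeaaceceebc'
  #8 SA[8]=11  'aeeeaaceceebc'
  #9 SA[9]=22  'bc'
  #10 SA[10]=23  'c'
  #11 SA[11]=2  'caaeaaaecaeeeaaceceebc'
  #12 SA[12]=10  'caeeeaaceceebc'
  #13 SA[13]=17  'ceceebc'
  #14 SA[14]=19  'ceebc'
  #15 SA[15]=0  'dacaaeaaaecaeeeaaceceebc'
  #16 SA[16]=5  'eaaaecaeeeaaceceebc'
  #17 SA[17]=14  'eaaceceebc'
  #18 SA[18]=21  'ebc'
  #19 SA[19]=9  'ecaeeeaaceceebc'
  #20 SA[20]=18  'eceebc'
  #21 SA[21]=13  'eeaaceceebc'
  #22 SA[22]=20  'eebc'
  #23 SA[23]=12  'eeeaaceceebc'

SA = [6, 15, 3, 7, 1, 16, 4, 8, 11, 22, 23, 2, 10, 17, 19, 0, 5, 14, 21, 9, 18, 13, 20, 12]
[i] adj suffixes → lcp
  [1] 6/15 → 2 ('aa')
  [2] 15/3 → 2 ('aa')
  [3] 3/7 → 3 ('aae')
  [4] 7/1 → 1 ('a')
  [5] 1/16 → 2 ('ac')
  [6] 16/4 → 1 ('a')
  [7] 4/8 → 2 ('ae')
  [8] 8/11 → 2 ('ae')
  [9] 11/22 → 0 ('')
  [10] 22/23 → 0 ('')
  [11] 23/2 → 1 ('c')
  [12] 2/10 → 2 ('ca')
  [13] 10/17 → 1 ('c')
  [14] 17/19 → 2 ('ce')
  [15] 19/0 → 0 ('')
  [16] 0/5 → 0 ('')
  [17] 5/14 → 3 ('eaa')
  [18] 14/21 → 1 ('e')
  [19] 21/9 → 1 ('e')
  [20] 9/18 → 2 ('ec')
  [21] 18/13 → 1 ('e')
  [22] 13/20 → 2 ('ee')
  [23] 20/12 → 2 ('ee')

n(n+1)/2 = 24·25/2 = 300
Σ LCP = 0 + 2 + 2 + 3 + 1 + 2 + 1 + 2 + 2 + 0 + 0 + 1 + 2 + 1 + 2 + 0 + 0 + 3 + 1 + 1 + 2 + 1 + 2 + 2 = 33
distinct = 300 − 33 = 267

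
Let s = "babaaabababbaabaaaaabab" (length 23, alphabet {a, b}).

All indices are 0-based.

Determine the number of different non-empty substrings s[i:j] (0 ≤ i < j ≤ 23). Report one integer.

210

rank | idx | suffix
   0 |  15 | aaaaabab
   1 |  16 | aaaabab
   2 |  17 | aaabab
   3 |   3 | aaabababbaabaaaaabab
   4 |  12 | aabaaaaabab
   5 |  18 | aabab
   6 |   4 | aabababbaabaaaaabab
   7 |  21 | ab
   8 |  13 | abaaaaabab
   9 |   1 | abaaabababbaabaaaaabab
  10 |  19 | abab
  11 |   5 | abababbaabaaaaabab
  12 |   7 | ababbaabaaaaabab
  13 |   9 | abbaabaaaaabab
  14 |  22 | b
  15 |  14 | baaaaabab
  16 |   2 | baaabababbaabaaaaabab
  17 |  11 | baabaaaaabab
  18 |  20 | bab
  19 |   0 | babaaabababbaabaaaaabab
  20 |   6 | bababbaabaaaaabab
  21 |   8 | babbaabaaaaabab
  22 |  10 | bbaabaaaaabab

SA = [15, 16, 17, 3, 12, 18, 4, 21, 13, 1, 19, 5, 7, 9, 22, 14, 2, 11, 20, 0, 6, 8, 10]
rank  pair      lcp
   1  s[15:],s[16:]  4  'aaaa'
   2  s[16:],s[17:]  3  'aaa'
   3  s[17:],s[3:]  6  'aaabab'
   4  s[3:],s[12:]  2  'aa'
   5  s[12:],s[18:]  4  'aaba'
   6  s[18:],s[4:]  5  'aabab'
   7  s[4:],s[21:]  1  'a'
   8  s[21:],s[13:]  2  'ab'
   9  s[13:],s[1:]  5  'abaaa'
  10  s[1:],s[19:]  3  'aba'
  11  s[19:],s[5:]  4  'abab'
  12  s[5:],s[7:]  4  'abab'
  13  s[7:],s[9:]  2  'ab'
  14  s[9:],s[22:]  0  ''
  15  s[22:],s[14:]  1  'b'
  16  s[14:],s[2:]  4  'baaa'
  17  s[2:],s[11:]  3  'baa'
  18  s[11:],s[20:]  2  'ba'
  19  s[20:],s[0:]  3  'bab'
  20  s[0:],s[6:]  4  'baba'
  21  s[6:],s[8:]  3  'bab'
  22  s[8:],s[10:]  1  'b'

n(n+1)/2 = 23·24/2 = 276
Σ LCP = 0 + 4 + 3 + 6 + 2 + 4 + 5 + 1 + 2 + 5 + 3 + 4 + 4 + 2 + 0 + 1 + 4 + 3 + 2 + 3 + 4 + 3 + 1 = 66
distinct = 276 − 66 = 210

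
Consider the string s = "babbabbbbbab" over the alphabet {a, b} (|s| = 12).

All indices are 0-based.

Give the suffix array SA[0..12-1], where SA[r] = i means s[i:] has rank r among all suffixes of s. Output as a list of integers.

rank→(start, suffix):
  0 → (10, 'ab')
  1 → (1, 'abbabbbbbab')
  2 → (4, 'abbbbbab')
  3 → (11, 'b')
  4 → (9, 'bab')
  5 → (0, 'babbabbbbbab')
  6 → (3, 'babbbbbab')
  7 → (8, 'bbab')
  8 → (2, 'bbabbbbbab')
  9 → (7, 'bbbab')
  10 → (6, 'bbbbab')
  11 → (5, 'bbbbbab')

[10, 1, 4, 11, 9, 0, 3, 8, 2, 7, 6, 5]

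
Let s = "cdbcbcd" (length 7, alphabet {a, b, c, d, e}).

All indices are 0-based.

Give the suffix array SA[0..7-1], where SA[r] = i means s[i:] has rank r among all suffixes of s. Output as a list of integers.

rank→(start, suffix):
  0 → (2, 'bcbcd')
  1 → (4, 'bcd')
  2 → (3, 'cbcd')
  3 → (5, 'cd')
  4 → (0, 'cdbcbcd')
  5 → (6, 'd')
  6 → (1, 'dbcbcd')

[2, 4, 3, 5, 0, 6, 1]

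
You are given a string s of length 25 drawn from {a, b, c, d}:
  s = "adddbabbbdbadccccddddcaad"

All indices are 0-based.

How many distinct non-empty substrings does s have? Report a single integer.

288

sorted suffixes:
  #0 SA[0]=22  'aad'
  #1 SA[1]=5  'abbbdbadccccddddcaad'
  #2 SA[2]=23  'ad'
  #3 SA[3]=11  'adccccddddcaad'
  #4 SA[4]=0  'adddbabbbdbadccccddddcaad'
  #5 SA[5]=4  'babbbdbadccccddddcaad'
  #6 SA[6]=10  'badccccddddcaad'
  #7 SA[7]=6  'bbbdbadccccddddcaad'
  #8 SA[8]=7  'bbdbadccccddddcaad'
  #9 SA[9]=8  'bdbadccccddddcaad'
  #10 SA[10]=21  'caad'
  #11 SA[11]=13  'ccccddddcaad'
  #12 SA[12]=14  'cccddddcaad'
  #13 SA[13]=15  'ccddddcaad'
  #14 SA[14]=16  'cddddcaad'
  #15 SA[15]=24  'd'
  #16 SA[16]=3  'dbabbbdbadccccddddcaad'
  #17 SA[17]=9  'dbadccccddddcaad'
  #18 SA[18]=20  'dcaad'
  #19 SA[19]=12  'dccccddddcaad'
  #20 SA[20]=2  'ddbabbbdbadccccddddcaad'
  #21 SA[21]=19  'ddcaad'
  #22 SA[22]=1  'dddbabbbdbadccccddddcaad'
  #23 SA[23]=18  'dddcaad'
  #24 SA[24]=17  'ddddcaad'

SA = [22, 5, 23, 11, 0, 4, 10, 6, 7, 8, 21, 13, 14, 15, 16, 24, 3, 9, 20, 12, 2, 19, 1, 18, 17]
i: (SA[i-1],SA[i]) lcp shared
  1: (22,5) 1 'a'
  2: (5,23) 1 'a'
  3: (23,11) 2 'ad'
  4: (11,0) 2 'ad'
  5: (0,4) 0 ''
  6: (4,10) 2 'ba'
  7: (10,6) 1 'b'
  8: (6,7) 2 'bb'
  9: (7,8) 1 'b'
  10: (8,21) 0 ''
  11: (21,13) 1 'c'
  12: (13,14) 3 'ccc'
  13: (14,15) 2 'cc'
  14: (15,16) 1 'c'
  15: (16,24) 0 ''
  16: (24,3) 1 'd'
  17: (3,9) 3 'dba'
  18: (9,20) 1 'd'
  19: (20,12) 2 'dc'
  20: (12,2) 1 'd'
  21: (2,19) 2 'dd'
  22: (19,1) 2 'dd'
  23: (1,18) 3 'ddd'
  24: (18,17) 3 'ddd'

n(n+1)/2 = 25·26/2 = 325
Σ LCP = 0 + 1 + 1 + 2 + 2 + 0 + 2 + 1 + 2 + 1 + 0 + 1 + 3 + 2 + 1 + 0 + 1 + 3 + 1 + 2 + 1 + 2 + 2 + 3 + 3 = 37
distinct = 325 − 37 = 288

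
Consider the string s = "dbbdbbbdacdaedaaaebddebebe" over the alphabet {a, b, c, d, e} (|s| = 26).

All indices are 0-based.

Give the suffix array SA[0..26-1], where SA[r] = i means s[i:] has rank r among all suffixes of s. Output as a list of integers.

[14, 15, 8, 16, 11, 4, 5, 1, 6, 2, 18, 24, 22, 9, 13, 7, 10, 3, 0, 19, 20, 25, 17, 23, 21, 12]

rank | idx | suffix
   0 |  14 | aaaebddebebe
   1 |  15 | aaebddebebe
   2 |   8 | acdaedaaaebddebebe
   3 |  16 | aebddebebe
   4 |  11 | aedaaaebddebebe
   5 |   4 | bbbdacdaedaaaebddebebe
   6 |   5 | bbdacdaedaaaebddebebe
   7 |   1 | bbdbbbdacdaedaaaebddebebe
   8 |   6 | bdacdaedaaaebddebebe
   9 |   2 | bdbbbdacdaedaaaebddebebe
  10 |  18 | bddebebe
  11 |  24 | be
  12 |  22 | bebe
  13 |   9 | cdaedaaaebddebebe
  14 |  13 | daaaebddebebe
  15 |   7 | dacdaedaaaebddebebe
  16 |  10 | daedaaaebddebebe
  17 |   3 | dbbbdacdaedaaaebddebebe
  18 |   0 | dbbdbbbdacdaedaaaebddebebe
  19 |  19 | ddebebe
  20 |  20 | debebe
  21 |  25 | e
  22 |  17 | ebddebebe
  23 |  23 | ebe
  24 |  21 | ebebe
  25 |  12 | edaaaebddebebe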